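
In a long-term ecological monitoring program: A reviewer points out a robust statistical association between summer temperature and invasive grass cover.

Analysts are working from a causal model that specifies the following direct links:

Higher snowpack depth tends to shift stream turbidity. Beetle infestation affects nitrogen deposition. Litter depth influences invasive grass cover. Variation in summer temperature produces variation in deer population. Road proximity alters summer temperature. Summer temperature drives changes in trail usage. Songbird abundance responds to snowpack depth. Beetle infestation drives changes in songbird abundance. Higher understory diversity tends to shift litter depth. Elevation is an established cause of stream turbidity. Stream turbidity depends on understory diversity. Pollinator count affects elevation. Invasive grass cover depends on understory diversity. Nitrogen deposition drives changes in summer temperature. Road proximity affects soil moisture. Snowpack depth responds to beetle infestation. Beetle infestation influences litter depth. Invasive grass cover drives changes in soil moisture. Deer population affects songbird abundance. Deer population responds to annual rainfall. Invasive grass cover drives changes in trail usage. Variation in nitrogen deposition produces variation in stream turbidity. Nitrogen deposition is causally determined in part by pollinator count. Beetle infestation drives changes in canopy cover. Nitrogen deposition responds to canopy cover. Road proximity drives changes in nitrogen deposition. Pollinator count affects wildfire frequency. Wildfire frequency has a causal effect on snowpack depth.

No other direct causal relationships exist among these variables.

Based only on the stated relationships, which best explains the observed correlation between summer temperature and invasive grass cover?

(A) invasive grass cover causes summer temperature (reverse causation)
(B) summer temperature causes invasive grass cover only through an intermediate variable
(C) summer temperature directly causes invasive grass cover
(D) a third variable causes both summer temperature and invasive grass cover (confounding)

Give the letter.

Beetle infestation causes summer temperature (beetle infestation → nitrogen deposition → summer temperature) and invasive grass cover (beetle infestation → litter depth → invasive grass cover) — a common cause creating the correlation.
There is no stated path from summer temperature to invasive grass cover or from invasive grass cover to summer temperature, so neither direct nor reverse causation applies.

D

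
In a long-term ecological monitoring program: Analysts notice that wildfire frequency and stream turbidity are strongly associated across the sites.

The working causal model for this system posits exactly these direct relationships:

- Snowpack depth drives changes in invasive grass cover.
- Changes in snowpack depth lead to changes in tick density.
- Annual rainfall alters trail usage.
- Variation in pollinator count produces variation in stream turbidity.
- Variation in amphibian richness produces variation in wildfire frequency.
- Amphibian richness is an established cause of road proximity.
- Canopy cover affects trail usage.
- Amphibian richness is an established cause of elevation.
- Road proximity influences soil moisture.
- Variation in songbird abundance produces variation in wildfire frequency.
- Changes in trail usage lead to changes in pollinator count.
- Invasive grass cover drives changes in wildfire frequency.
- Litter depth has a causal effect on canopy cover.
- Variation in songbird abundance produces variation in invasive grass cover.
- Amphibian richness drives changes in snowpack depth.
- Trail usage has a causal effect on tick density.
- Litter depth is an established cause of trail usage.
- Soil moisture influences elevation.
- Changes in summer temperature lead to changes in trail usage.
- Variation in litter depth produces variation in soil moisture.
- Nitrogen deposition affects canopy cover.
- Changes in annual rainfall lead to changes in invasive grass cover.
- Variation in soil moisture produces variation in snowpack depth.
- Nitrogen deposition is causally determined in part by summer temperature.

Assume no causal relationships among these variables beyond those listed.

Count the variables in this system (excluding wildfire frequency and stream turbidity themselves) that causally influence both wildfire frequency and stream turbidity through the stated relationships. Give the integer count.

The common causes are: annual rainfall (to wildfire frequency via annual rainfall → invasive grass cover → wildfire frequency; to stream turbidity via annual rainfall → trail usage → pollinator count → stream turbidity); litter depth (to wildfire frequency via litter depth → soil moisture → snowpack depth → invasive grass cover → wildfire frequency; to stream turbidity via litter depth → trail usage → pollinator count → stream turbidity).
Every other variable lacks a causal path to at least one of wildfire frequency and stream turbidity.

2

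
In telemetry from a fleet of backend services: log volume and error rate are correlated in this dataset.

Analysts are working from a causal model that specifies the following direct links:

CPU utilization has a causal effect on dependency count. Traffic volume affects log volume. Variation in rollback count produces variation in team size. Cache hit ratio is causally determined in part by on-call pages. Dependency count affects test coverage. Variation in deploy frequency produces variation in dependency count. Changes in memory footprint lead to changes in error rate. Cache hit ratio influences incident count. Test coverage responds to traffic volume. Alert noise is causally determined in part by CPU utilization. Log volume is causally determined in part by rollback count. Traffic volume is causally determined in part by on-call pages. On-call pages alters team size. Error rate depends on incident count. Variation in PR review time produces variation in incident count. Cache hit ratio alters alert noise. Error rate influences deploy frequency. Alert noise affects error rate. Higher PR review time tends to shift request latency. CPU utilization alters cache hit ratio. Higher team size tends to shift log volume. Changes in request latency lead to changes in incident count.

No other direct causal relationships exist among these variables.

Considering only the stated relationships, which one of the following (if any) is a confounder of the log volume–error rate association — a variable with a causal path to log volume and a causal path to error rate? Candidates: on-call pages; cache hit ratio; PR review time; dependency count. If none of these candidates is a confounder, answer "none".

on-call pages

On-call pages causes log volume (on-call pages → team size → log volume) and also causes error rate (on-call pages → cache hit ratio → incident count → error rate); it is a common cause of both.
Each of the other candidates lacks a causal path to at least one of log volume and error rate, so they do not confound the relationship.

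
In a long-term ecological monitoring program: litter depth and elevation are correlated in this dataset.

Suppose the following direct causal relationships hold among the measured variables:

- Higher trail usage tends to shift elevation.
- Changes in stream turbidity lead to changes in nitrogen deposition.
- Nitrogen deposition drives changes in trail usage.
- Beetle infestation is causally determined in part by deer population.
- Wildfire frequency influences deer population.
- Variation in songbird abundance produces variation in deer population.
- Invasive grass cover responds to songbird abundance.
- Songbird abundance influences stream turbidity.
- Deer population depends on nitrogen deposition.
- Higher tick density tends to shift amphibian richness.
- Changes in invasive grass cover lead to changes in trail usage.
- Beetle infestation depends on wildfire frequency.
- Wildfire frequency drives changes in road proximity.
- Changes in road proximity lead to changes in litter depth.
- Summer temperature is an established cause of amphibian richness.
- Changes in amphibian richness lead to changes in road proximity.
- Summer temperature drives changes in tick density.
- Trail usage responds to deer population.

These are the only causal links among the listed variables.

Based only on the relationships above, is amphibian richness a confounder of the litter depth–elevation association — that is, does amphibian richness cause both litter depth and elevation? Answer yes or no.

no

Amphibian richness has no stated causal path to elevation. A confounder must cause both variables, so amphibian richness does not qualify.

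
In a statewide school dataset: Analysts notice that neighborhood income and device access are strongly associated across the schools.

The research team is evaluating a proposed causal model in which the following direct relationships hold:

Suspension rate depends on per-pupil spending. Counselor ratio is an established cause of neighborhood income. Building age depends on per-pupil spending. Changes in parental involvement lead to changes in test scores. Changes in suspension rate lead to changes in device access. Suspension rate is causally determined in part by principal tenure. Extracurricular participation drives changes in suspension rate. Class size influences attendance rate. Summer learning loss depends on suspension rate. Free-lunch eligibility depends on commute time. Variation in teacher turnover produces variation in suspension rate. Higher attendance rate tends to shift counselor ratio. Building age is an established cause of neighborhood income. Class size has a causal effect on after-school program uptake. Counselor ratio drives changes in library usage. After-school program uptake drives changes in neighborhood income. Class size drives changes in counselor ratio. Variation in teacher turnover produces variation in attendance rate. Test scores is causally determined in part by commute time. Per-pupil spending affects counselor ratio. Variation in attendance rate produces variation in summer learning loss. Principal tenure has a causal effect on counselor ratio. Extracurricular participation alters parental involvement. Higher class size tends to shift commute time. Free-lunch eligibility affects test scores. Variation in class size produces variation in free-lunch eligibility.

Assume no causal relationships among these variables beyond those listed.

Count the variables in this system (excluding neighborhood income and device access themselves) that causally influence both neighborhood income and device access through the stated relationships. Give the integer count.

3

The common causes are: per-pupil spending (to neighborhood income via per-pupil spending → building age → neighborhood income; to device access via per-pupil spending → suspension rate → device access); principal tenure (to neighborhood income via principal tenure → counselor ratio → neighborhood income; to device access via principal tenure → suspension rate → device access); teacher turnover (to neighborhood income via teacher turnover → attendance rate → counselor ratio → neighborhood income; to device access via teacher turnover → suspension rate → device access).
Every other variable lacks a causal path to at least one of neighborhood income and device access.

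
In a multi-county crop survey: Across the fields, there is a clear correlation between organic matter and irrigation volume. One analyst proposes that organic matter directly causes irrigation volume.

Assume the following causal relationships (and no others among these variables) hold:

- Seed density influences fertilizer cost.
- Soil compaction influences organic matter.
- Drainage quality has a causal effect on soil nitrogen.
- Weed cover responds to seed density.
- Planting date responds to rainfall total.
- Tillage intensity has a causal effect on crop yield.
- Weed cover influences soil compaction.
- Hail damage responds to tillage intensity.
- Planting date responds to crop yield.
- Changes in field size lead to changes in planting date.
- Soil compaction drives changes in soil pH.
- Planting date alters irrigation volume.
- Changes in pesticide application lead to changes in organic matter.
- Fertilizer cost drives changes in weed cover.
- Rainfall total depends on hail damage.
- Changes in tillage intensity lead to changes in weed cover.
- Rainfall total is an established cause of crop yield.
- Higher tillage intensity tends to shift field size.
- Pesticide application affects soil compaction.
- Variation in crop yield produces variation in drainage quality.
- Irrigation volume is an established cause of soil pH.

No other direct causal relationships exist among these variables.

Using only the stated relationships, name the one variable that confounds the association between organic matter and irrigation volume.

tillage intensity

Tillage intensity has a causal path to organic matter (tillage intensity → weed cover → soil compaction → organic matter) and a separate causal path to irrigation volume (tillage intensity → crop yield → planting date → irrigation volume), so it is a common cause of both.
No stated relationship gives organic matter a causal route to irrigation volume, so the correlation is explained by the shared upstream cause rather than a direct effect.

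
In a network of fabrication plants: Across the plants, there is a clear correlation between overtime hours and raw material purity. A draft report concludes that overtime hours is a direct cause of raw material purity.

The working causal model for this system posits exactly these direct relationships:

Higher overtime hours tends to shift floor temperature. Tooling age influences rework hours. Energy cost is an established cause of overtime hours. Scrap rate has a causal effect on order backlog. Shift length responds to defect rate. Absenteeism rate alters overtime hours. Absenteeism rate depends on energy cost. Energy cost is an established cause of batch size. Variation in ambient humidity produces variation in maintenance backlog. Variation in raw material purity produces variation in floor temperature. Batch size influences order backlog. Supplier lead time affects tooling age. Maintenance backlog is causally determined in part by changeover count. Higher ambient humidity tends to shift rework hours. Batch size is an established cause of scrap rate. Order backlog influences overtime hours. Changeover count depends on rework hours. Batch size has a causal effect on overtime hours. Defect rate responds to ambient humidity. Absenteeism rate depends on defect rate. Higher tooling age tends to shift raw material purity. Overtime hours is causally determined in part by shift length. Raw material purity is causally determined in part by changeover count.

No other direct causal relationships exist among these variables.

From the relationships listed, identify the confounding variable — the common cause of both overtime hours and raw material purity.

Ambient humidity has a causal path to overtime hours (ambient humidity → defect rate → absenteeism rate → overtime hours) and a separate causal path to raw material purity (ambient humidity → rework hours → changeover count → raw material purity), so it is a common cause of both.
No stated relationship gives overtime hours a causal route to raw material purity, so the correlation is explained by the shared upstream cause rather than a direct effect.

ambient humidity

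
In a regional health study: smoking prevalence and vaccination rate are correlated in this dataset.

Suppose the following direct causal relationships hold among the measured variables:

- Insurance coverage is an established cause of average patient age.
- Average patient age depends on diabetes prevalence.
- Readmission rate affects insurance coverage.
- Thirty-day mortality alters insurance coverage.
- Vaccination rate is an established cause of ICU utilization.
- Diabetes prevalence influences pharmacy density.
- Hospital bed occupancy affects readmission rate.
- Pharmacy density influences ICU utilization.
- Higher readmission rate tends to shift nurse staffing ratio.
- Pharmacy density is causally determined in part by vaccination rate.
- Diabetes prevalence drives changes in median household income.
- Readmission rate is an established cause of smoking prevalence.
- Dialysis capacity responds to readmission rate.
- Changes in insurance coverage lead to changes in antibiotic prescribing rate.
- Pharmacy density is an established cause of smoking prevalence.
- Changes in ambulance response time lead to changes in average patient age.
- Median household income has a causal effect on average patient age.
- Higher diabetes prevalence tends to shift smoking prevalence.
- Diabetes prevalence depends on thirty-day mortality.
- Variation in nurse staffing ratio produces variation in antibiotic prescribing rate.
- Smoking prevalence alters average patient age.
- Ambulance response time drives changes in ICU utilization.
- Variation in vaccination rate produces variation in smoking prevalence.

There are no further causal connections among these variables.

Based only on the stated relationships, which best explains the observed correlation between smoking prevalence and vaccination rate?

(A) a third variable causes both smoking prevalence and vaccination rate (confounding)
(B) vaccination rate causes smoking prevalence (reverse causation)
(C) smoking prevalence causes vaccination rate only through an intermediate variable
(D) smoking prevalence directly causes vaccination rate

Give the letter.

B

The stated link runs vaccination rate → smoking prevalence; smoking prevalence has no causal path to vaccination rate. No variable causes both, so confounding is ruled out. The correlation reflects reverse causation.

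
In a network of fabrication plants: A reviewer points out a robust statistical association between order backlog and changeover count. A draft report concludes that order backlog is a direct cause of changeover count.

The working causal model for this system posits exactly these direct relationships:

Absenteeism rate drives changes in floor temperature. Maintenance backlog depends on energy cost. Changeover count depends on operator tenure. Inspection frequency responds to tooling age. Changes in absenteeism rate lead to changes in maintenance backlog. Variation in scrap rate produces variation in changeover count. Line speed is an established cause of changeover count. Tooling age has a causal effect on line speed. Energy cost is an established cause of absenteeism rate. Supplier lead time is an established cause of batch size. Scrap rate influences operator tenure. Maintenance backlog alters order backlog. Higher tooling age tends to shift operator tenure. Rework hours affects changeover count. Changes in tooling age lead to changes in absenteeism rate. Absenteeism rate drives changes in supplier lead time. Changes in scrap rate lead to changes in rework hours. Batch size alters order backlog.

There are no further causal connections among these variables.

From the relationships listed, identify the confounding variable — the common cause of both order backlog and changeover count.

tooling age

Tooling age has a causal path to order backlog (tooling age → absenteeism rate → maintenance backlog → order backlog) and a separate causal path to changeover count (tooling age → line speed → changeover count), so it is a common cause of both.
No stated relationship gives order backlog a causal route to changeover count, so the correlation is explained by the shared upstream cause rather than a direct effect.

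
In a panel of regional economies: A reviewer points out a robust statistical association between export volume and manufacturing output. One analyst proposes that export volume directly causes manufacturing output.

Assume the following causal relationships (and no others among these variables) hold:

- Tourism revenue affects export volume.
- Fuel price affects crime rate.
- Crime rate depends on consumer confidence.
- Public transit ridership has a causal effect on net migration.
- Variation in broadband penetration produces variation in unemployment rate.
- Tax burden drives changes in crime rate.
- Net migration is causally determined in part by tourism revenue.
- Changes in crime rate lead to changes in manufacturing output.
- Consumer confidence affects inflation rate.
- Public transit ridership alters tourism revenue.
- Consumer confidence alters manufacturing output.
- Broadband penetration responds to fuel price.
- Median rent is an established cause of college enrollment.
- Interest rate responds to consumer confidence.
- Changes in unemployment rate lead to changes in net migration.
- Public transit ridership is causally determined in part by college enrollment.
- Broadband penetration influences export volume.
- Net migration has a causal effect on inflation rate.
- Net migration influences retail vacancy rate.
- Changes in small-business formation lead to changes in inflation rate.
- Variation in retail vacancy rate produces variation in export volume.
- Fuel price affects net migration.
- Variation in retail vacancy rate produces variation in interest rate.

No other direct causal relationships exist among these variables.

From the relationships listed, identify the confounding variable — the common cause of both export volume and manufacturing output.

fuel price

Fuel price has a causal path to export volume (fuel price → broadband penetration → export volume) and a separate causal path to manufacturing output (fuel price → crime rate → manufacturing output), so it is a common cause of both.
No stated relationship gives export volume a causal route to manufacturing output, so the correlation is explained by the shared upstream cause rather than a direct effect.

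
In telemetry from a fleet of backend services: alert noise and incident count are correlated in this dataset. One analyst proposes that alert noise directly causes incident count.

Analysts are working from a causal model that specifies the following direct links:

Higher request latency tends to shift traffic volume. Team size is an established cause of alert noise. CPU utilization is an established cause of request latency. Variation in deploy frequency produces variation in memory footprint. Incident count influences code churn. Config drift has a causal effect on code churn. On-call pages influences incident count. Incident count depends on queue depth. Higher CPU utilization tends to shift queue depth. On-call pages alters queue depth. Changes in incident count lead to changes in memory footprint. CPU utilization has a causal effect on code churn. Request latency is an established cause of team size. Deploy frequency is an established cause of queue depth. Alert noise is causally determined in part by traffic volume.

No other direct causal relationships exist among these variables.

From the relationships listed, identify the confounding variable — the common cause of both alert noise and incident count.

CPU utilization

CPU utilization has a causal path to alert noise (CPU utilization → request latency → team size → alert noise) and a separate causal path to incident count (CPU utilization → queue depth → incident count), so it is a common cause of both.
No stated relationship gives alert noise a causal route to incident count, so the correlation is explained by the shared upstream cause rather than a direct effect.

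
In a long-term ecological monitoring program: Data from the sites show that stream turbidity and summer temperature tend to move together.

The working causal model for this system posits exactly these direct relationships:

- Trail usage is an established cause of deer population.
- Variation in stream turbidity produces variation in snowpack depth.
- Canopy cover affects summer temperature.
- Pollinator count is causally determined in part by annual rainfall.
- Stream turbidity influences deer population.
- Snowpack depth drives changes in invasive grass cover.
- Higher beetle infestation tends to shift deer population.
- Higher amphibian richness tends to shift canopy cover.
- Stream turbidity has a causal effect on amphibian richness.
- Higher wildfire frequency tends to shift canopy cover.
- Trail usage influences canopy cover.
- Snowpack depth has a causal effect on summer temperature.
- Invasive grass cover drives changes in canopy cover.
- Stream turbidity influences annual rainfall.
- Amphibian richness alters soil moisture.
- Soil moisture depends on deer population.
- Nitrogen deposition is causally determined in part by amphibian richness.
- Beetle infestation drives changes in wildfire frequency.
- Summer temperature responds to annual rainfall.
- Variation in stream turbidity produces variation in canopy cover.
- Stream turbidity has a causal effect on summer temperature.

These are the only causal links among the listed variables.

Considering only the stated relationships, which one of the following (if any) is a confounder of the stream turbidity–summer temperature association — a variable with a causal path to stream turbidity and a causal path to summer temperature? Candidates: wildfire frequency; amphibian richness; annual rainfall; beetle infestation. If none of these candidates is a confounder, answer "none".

None of the listed candidates has causal paths to both stream turbidity and summer temperature in the stated relationships, so none is a common cause.

none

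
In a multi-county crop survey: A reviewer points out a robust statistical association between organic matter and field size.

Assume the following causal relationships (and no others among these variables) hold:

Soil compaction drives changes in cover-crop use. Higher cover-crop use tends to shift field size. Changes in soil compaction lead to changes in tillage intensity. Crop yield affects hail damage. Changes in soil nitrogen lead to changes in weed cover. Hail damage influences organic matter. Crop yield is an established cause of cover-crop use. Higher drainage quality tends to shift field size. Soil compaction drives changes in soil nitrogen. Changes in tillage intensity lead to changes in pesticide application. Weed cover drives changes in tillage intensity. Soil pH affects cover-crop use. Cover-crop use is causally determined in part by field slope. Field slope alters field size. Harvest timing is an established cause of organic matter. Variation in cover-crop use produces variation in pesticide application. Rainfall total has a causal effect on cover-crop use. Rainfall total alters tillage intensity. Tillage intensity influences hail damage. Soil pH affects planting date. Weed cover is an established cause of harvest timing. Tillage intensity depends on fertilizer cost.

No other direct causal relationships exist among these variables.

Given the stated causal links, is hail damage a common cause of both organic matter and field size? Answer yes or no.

Hail damage has no stated causal path to field size. A confounder must cause both variables, so hail damage does not qualify.

no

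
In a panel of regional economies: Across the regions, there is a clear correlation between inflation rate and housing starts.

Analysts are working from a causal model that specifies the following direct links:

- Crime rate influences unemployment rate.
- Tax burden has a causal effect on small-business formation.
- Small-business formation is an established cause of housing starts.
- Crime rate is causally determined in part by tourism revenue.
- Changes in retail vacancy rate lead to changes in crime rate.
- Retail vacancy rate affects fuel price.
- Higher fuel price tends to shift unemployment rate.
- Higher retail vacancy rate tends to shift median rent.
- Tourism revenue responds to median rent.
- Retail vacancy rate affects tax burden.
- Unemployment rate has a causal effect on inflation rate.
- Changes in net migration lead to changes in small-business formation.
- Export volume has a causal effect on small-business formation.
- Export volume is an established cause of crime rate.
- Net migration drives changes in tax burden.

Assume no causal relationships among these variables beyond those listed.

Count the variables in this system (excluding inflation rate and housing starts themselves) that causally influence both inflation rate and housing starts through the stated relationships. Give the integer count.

2

The common causes are: export volume (to inflation rate via export volume → crime rate → unemployment rate → inflation rate; to housing starts via export volume → small-business formation → housing starts); retail vacancy rate (to inflation rate via retail vacancy rate → crime rate → unemployment rate → inflation rate; to housing starts via retail vacancy rate → tax burden → small-business formation → housing starts).
Every other variable lacks a causal path to at least one of inflation rate and housing starts.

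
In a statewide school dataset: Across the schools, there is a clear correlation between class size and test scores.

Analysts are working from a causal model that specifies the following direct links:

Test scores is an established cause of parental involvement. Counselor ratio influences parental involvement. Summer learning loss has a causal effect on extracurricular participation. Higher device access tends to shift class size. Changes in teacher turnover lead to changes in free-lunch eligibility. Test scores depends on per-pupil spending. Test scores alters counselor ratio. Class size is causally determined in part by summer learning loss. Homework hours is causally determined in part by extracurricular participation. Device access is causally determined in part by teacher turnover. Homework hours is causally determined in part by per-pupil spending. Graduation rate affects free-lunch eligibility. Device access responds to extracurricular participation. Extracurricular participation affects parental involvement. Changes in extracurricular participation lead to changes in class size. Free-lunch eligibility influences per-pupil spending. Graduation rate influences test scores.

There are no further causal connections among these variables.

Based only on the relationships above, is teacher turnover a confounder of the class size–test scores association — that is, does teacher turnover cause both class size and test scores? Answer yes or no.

yes

Teacher turnover has a causal path to class size (teacher turnover → device access → class size) and to test scores (teacher turnover → free-lunch eligibility → per-pupil spending → test scores), so it is a common cause of both — a confounder.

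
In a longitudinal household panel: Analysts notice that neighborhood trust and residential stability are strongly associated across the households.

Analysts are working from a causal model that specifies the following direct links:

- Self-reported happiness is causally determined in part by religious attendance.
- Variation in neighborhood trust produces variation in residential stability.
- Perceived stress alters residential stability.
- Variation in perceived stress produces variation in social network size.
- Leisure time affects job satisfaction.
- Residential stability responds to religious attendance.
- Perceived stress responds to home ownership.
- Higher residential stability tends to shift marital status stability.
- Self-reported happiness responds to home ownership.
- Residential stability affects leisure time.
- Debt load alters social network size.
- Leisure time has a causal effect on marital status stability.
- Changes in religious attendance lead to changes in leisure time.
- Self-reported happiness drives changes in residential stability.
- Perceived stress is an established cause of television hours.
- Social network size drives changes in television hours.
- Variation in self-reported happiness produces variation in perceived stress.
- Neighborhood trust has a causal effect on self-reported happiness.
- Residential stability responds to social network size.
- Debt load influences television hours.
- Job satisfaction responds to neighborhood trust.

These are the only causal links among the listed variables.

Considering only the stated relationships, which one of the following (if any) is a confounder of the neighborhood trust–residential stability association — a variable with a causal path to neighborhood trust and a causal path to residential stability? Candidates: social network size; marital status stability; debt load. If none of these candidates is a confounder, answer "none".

None of the listed candidates has causal paths to both neighborhood trust and residential stability in the stated relationships, so none is a common cause.

none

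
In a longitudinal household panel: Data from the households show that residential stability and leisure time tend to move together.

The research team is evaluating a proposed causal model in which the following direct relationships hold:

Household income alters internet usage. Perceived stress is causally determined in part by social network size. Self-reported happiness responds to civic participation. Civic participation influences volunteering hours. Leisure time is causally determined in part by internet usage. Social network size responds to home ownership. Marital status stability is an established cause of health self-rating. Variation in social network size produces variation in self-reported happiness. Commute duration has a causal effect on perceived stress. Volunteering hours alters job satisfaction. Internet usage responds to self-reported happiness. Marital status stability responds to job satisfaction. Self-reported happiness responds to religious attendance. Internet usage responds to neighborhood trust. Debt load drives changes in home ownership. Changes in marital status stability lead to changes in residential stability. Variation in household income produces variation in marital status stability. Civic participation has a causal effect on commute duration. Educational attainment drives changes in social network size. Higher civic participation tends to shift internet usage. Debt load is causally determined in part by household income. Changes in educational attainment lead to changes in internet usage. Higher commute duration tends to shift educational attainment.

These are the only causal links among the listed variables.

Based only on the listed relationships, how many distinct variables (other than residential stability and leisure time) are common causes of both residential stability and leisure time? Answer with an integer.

The common causes are: civic participation (to residential stability via civic participation → volunteering hours → job satisfaction → marital status stability → residential stability; to leisure time via civic participation → internet usage → leisure time); household income (to residential stability via household income → marital status stability → residential stability; to leisure time via household income → internet usage → leisure time).
Every other variable lacks a causal path to at least one of residential stability and leisure time.

2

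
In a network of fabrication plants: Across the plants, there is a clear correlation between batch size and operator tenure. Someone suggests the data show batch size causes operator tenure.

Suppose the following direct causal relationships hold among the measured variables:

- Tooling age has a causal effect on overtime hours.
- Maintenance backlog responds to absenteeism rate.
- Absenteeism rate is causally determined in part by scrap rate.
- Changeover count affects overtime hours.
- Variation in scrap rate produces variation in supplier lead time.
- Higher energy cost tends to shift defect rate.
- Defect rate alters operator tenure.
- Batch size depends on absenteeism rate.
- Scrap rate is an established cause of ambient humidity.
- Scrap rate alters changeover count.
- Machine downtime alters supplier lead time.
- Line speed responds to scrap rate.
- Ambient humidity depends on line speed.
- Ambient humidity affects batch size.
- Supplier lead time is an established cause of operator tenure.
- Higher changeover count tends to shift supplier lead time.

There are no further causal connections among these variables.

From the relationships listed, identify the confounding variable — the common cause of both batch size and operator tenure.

scrap rate

Scrap rate has a causal path to batch size (scrap rate → absenteeism rate → batch size) and a separate causal path to operator tenure (scrap rate → supplier lead time → operator tenure), so it is a common cause of both.
No stated relationship gives batch size a causal route to operator tenure, so the correlation is explained by the shared upstream cause rather than a direct effect.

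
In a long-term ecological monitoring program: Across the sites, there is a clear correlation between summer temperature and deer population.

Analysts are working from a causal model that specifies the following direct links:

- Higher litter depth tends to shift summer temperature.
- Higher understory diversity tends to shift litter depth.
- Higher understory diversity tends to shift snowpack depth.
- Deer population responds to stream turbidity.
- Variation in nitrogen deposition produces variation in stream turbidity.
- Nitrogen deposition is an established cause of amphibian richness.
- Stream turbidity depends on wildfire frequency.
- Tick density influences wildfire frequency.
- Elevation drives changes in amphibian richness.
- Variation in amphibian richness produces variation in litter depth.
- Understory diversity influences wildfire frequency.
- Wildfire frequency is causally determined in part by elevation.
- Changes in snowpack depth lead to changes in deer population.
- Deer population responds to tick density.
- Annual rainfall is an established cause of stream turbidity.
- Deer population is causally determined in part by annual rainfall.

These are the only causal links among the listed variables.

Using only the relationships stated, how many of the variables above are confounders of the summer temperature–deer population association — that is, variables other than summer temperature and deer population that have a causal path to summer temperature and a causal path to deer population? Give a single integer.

The common causes are: elevation (to summer temperature via elevation → amphibian richness → litter depth → summer temperature; to deer population via elevation → wildfire frequency → stream turbidity → deer population); nitrogen deposition (to summer temperature via nitrogen deposition → amphibian richness → litter depth → summer temperature; to deer population via nitrogen deposition → stream turbidity → deer population); understory diversity (to summer temperature via understory diversity → litter depth → summer temperature; to deer population via understory diversity → snowpack depth → deer population).
Every other variable lacks a causal path to at least one of summer temperature and deer population.

3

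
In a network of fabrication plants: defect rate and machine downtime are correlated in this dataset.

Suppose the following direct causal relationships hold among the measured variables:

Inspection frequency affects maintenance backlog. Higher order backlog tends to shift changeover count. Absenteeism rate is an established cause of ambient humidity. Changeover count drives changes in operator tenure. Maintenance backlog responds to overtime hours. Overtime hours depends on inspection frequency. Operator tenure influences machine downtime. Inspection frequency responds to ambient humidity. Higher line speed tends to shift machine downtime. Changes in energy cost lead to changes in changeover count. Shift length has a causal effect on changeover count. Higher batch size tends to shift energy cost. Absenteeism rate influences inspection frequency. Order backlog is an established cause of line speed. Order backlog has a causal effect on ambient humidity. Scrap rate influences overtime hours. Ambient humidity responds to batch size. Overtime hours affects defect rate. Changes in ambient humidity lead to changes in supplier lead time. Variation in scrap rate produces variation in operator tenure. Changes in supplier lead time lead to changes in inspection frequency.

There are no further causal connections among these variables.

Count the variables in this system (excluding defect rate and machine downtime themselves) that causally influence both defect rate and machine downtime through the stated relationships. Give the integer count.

3

The common causes are: batch size (to defect rate via batch size → ambient humidity → inspection frequency → overtime hours → defect rate; to machine downtime via batch size → energy cost → changeover count → operator tenure → machine downtime); order backlog (to defect rate via order backlog → ambient humidity → inspection frequency → overtime hours → defect rate; to machine downtime via order backlog → line speed → machine downtime); scrap rate (to defect rate via scrap rate → overtime hours → defect rate; to machine downtime via scrap rate → operator tenure → machine downtime).
Every other variable lacks a causal path to at least one of defect rate and machine downtime.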